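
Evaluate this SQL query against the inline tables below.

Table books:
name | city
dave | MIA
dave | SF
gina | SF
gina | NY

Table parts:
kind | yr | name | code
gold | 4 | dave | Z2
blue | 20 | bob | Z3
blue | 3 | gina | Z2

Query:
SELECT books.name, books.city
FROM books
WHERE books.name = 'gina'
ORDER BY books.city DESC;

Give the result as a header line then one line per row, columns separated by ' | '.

== RESULT ==
books.name | books.city
gina | SF
gina | NY

Derivation:
After WHERE (2 rows):
books.name | books.city
gina | SF
gina | NY
After SELECT (2 rows):
books.name | books.city
gina | SF
gina | NY
After ORDER BY (2 rows):
books.name | books.city
gina | SF
gina | NY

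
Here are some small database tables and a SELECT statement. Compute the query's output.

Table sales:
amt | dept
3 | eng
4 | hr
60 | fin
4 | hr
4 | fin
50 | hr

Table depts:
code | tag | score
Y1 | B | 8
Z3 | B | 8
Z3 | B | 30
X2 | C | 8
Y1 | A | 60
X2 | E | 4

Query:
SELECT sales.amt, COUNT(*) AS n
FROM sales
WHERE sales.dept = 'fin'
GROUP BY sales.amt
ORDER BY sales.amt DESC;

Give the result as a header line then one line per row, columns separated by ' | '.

== RESULT ==
sales.amt | n
60 | 1
4 | 1

Derivation:
After WHERE (2 rows):
sales.amt | sales.dept
60 | fin
4 | fin
After GROUP BY (2 rows):
sales.amt | n
60 | 1
4 | 1
After ORDER BY (2 rows):
sales.amt | n
60 | 1
4 | 1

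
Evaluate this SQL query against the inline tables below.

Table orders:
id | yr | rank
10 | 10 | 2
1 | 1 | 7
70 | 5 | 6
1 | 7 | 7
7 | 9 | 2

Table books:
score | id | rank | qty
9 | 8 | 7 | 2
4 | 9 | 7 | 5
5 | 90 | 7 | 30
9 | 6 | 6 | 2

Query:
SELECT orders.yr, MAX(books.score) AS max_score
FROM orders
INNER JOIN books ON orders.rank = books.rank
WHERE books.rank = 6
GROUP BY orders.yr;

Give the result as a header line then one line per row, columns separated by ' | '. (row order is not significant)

== RESULT ==
orders.yr | max_score
5 | 9

Derivation:
After JOIN books (7 rows):
orders.id | orders.yr | orders.rank | books.score | books.id | books.rank | books.qty
1 | 1 | 7 | 9 | 8 | 7 | 2
1 | 1 | 7 | 4 | 9 | 7 | 5
1 | 1 | 7 | 5 | 90 | 7 | 30
70 | 5 | 6 | 9 | 6 | 6 | 2
1 | 7 | 7 | 9 | 8 | 7 | 2
1 | 7 | 7 | 4 | 9 | 7 | 5
1 | 7 | 7 | 5 | 90 | 7 | 30
After WHERE (1 rows):
orders.id | orders.yr | orders.rank | books.score | books.id | books.rank | books.qty
70 | 5 | 6 | 9 | 6 | 6 | 2
After GROUP BY (1 rows):
orders.yr | max_score
5 | 9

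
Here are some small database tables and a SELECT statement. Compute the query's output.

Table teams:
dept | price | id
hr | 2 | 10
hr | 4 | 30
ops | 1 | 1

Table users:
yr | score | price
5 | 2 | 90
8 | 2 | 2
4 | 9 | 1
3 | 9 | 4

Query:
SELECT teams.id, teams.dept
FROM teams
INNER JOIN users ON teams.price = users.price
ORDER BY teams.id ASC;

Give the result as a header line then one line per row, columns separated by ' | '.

After JOIN users (3 rows):
teams.dept | teams.price | teams.id | users.yr | users.score | users.price
hr | 2 | 10 | 8 | 2 | 2
hr | 4 | 30 | 3 | 9 | 4
ops | 1 | 1 | 4 | 9 | 1
After SELECT (3 rows):
teams.id | teams.dept
10 | hr
30 | hr
1 | ops
After ORDER BY (3 rows):
teams.id | teams.dept
1 | ops
10 | hr
30 | hr

== RESULT ==
teams.id | teams.dept
1 | ops
10 | hr
30 | hr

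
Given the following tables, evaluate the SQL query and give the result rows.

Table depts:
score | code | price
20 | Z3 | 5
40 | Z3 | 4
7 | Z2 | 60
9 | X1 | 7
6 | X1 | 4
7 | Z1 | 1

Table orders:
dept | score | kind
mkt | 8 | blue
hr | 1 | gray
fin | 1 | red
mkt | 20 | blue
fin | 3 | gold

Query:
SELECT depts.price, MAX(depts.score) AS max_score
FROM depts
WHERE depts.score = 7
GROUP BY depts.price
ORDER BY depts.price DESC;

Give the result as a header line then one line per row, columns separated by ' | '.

== RESULT ==
depts.price | max_score
60 | 7
1 | 7

Derivation:
After WHERE (2 rows):
depts.score | depts.code | depts.price
7 | Z2 | 60
7 | Z1 | 1
After GROUP BY (2 rows):
depts.price | max_score
60 | 7
1 | 7
After ORDER BY (2 rows):
depts.price | max_score
60 | 7
1 | 7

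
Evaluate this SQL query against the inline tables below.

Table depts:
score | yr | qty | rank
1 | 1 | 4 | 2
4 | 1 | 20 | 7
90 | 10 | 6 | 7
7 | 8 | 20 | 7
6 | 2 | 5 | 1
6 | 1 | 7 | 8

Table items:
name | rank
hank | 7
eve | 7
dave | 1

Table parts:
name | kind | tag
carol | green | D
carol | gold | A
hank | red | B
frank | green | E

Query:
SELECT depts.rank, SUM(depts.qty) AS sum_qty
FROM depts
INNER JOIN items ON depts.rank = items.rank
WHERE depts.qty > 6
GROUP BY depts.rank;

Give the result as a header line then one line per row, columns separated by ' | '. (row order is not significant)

After JOIN items (7 rows):
depts.score | depts.yr | depts.qty | depts.rank | items.name | items.rank
4 | 1 | 20 | 7 | hank | 7
4 | 1 | 20 | 7 | eve | 7
90 | 10 | 6 | 7 | hank | 7
90 | 10 | 6 | 7 | eve | 7
7 | 8 | 20 | 7 | hank | 7
7 | 8 | 20 | 7 | eve | 7
6 | 2 | 5 | 1 | dave | 1
After WHERE (4 rows):
depts.score | depts.yr | depts.qty | depts.rank | items.name | items.rank
4 | 1 | 20 | 7 | hank | 7
4 | 1 | 20 | 7 | eve | 7
7 | 8 | 20 | 7 | hank | 7
7 | 8 | 20 | 7 | eve | 7
After GROUP BY (1 rows):
depts.rank | sum_qty
7 | 80

== RESULT ==
depts.rank | sum_qty
7 | 80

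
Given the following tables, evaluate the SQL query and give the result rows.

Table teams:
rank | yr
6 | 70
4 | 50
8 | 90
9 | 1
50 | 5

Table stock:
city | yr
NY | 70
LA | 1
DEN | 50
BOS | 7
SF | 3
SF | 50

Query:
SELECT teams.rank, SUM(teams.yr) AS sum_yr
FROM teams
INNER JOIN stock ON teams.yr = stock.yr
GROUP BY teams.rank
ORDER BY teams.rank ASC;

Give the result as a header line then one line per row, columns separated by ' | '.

After JOIN stock (4 rows):
teams.rank | teams.yr | stock.city | stock.yr
6 | 70 | NY | 70
4 | 50 | DEN | 50
4 | 50 | SF | 50
9 | 1 | LA | 1
After GROUP BY (3 rows):
teams.rank | sum_yr
6 | 70
4 | 100
9 | 1
After ORDER BY (3 rows):
teams.rank | sum_yr
4 | 100
6 | 70
9 | 1

== RESULT ==
teams.rank | sum_yr
4 | 100
6 | 70
9 | 1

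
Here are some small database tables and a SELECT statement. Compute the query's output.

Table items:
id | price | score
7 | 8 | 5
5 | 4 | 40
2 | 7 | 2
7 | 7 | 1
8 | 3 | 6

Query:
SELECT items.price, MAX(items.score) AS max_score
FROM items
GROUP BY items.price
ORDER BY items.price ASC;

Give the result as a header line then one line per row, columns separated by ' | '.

After GROUP BY (4 rows):
items.price | max_score
8 | 5
4 | 40
7 | 2
3 | 6
After ORDER BY (4 rows):
items.price | max_score
3 | 6
4 | 40
7 | 2
8 | 5

== RESULT ==
items.price | max_score
3 | 6
4 | 40
7 | 2
8 | 5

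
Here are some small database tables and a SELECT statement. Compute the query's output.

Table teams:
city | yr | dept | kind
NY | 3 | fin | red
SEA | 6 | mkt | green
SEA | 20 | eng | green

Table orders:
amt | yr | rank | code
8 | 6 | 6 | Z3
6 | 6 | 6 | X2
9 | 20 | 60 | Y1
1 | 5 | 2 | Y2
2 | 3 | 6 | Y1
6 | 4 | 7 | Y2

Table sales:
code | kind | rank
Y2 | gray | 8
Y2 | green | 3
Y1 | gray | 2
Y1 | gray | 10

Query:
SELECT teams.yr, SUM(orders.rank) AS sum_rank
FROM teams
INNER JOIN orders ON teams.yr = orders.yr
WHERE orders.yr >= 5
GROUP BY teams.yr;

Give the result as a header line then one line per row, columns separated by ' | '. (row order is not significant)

After JOIN orders (4 rows):
teams.city | teams.yr | teams.dept | teams.kind | orders.amt | orders.yr | orders.rank | orders.code
NY | 3 | fin | red | 2 | 3 | 6 | Y1
SEA | 6 | mkt | green | 8 | 6 | 6 | Z3
SEA | 6 | mkt | green | 6 | 6 | 6 | X2
SEA | 20 | eng | green | 9 | 20 | 60 | Y1
After WHERE (3 rows):
teams.city | teams.yr | teams.dept | teams.kind | orders.amt | orders.yr | orders.rank | orders.code
SEA | 6 | mkt | green | 8 | 6 | 6 | Z3
SEA | 6 | mkt | green | 6 | 6 | 6 | X2
SEA | 20 | eng | green | 9 | 20 | 60 | Y1
After GROUP BY (2 rows):
teams.yr | sum_rank
6 | 12
20 | 60

== RESULT ==
teams.yr | sum_rank
6 | 12
20 | 60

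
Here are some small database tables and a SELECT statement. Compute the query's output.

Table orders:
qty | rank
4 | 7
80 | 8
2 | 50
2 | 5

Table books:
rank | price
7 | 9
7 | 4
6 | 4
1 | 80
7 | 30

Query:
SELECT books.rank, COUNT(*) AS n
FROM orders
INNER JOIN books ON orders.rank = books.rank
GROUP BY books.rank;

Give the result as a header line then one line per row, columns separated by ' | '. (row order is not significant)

After JOIN books (3 rows):
orders.qty | orders.rank | books.rank | books.price
4 | 7 | 7 | 9
4 | 7 | 7 | 4
4 | 7 | 7 | 30
After GROUP BY (1 rows):
books.rank | n
7 | 3

== RESULT ==
books.rank | n
7 | 3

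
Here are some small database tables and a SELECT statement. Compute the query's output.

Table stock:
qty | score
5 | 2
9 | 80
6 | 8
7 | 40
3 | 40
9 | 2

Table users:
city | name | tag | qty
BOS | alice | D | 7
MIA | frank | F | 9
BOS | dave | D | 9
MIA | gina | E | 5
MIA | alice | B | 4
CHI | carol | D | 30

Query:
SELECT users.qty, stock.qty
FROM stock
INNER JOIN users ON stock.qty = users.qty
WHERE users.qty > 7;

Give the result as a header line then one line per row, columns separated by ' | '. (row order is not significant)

== RESULT ==
users.qty | stock.qty
9 | 9
9 | 9
9 | 9
9 | 9

Derivation:
After JOIN users (6 rows):
stock.qty | stock.score | users.city | users.name | users.tag | users.qty
5 | 2 | MIA | gina | E | 5
9 | 80 | MIA | frank | F | 9
9 | 80 | BOS | dave | D | 9
7 | 40 | BOS | alice | D | 7
9 | 2 | MIA | frank | F | 9
9 | 2 | BOS | dave | D | 9
After WHERE (4 rows):
stock.qty | stock.score | users.city | users.name | users.tag | users.qty
9 | 80 | MIA | frank | F | 9
9 | 80 | BOS | dave | D | 9
9 | 2 | MIA | frank | F | 9
9 | 2 | BOS | dave | D | 9
After SELECT (4 rows):
users.qty | stock.qty
9 | 9
9 | 9
9 | 9
9 | 9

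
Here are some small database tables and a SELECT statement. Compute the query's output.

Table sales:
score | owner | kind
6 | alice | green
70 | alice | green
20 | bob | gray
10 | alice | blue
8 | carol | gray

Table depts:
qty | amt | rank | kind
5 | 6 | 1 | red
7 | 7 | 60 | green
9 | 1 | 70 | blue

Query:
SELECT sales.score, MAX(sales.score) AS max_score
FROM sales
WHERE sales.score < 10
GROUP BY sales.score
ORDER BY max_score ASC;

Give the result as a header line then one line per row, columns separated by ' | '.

== RESULT ==
sales.score | max_score
6 | 6
8 | 8

Derivation:
After WHERE (2 rows):
sales.score | sales.owner | sales.kind
6 | alice | green
8 | carol | gray
After GROUP BY (2 rows):
sales.score | max_score
6 | 6
8 | 8
After ORDER BY (2 rows):
sales.score | max_score
6 | 6
8 | 8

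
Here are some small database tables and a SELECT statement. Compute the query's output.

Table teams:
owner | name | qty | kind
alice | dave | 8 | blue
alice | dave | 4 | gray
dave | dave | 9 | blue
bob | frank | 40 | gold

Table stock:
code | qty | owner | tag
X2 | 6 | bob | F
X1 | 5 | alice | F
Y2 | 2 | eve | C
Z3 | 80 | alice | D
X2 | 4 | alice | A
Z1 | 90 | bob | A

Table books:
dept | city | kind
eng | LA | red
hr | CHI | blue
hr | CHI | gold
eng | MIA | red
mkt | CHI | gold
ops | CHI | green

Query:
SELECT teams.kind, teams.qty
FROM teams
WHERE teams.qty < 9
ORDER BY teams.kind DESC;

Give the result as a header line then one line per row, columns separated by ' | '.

After WHERE (2 rows):
teams.owner | teams.name | teams.qty | teams.kind
alice | dave | 8 | blue
alice | dave | 4 | gray
After SELECT (2 rows):
teams.kind | teams.qty
blue | 8
gray | 4
After ORDER BY (2 rows):
teams.kind | teams.qty
gray | 4
blue | 8

== RESULT ==
teams.kind | teams.qty
gray | 4
blue | 8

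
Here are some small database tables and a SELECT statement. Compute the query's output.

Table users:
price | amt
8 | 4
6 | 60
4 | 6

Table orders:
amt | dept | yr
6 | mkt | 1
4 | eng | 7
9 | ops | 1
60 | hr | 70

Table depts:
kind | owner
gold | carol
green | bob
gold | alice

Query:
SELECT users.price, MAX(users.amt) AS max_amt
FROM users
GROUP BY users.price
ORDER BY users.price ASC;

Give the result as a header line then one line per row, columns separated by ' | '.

After GROUP BY (3 rows):
users.price | max_amt
8 | 4
6 | 60
4 | 6
After ORDER BY (3 rows):
users.price | max_amt
4 | 6
6 | 60
8 | 4

== RESULT ==
users.price | max_amt
4 | 6
6 | 60
8 | 4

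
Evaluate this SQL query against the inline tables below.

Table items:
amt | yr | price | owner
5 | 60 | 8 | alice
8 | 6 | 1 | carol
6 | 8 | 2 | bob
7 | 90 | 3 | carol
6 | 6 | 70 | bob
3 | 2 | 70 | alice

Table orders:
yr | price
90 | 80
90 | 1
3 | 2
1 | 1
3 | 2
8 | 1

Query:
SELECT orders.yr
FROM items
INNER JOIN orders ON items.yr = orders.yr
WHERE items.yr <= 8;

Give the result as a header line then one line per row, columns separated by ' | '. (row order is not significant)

== RESULT ==
orders.yr
8

Derivation:
After JOIN orders (3 rows):
items.amt | items.yr | items.price | items.owner | orders.yr | orders.price
6 | 8 | 2 | bob | 8 | 1
7 | 90 | 3 | carol | 90 | 80
7 | 90 | 3 | carol | 90 | 1
After WHERE (1 rows):
items.amt | items.yr | items.price | items.owner | orders.yr | orders.price
6 | 8 | 2 | bob | 8 | 1
After SELECT (1 rows):
orders.yr
8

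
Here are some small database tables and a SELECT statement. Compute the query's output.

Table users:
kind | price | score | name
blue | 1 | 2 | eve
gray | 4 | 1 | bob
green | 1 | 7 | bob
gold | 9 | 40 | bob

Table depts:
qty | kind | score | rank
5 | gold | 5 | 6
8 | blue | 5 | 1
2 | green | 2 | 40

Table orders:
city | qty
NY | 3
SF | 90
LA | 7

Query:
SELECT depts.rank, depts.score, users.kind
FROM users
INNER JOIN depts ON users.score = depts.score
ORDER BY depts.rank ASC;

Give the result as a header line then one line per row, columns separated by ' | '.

After JOIN depts (1 rows):
users.kind | users.price | users.score | users.name | depts.qty | depts.kind | depts.score | depts.rank
blue | 1 | 2 | eve | 2 | green | 2 | 40
After SELECT (1 rows):
depts.rank | depts.score | users.kind
40 | 2 | blue
After ORDER BY (1 rows):
depts.rank | depts.score | users.kind
40 | 2 | blue

== RESULT ==
depts.rank | depts.score | users.kind
40 | 2 | blue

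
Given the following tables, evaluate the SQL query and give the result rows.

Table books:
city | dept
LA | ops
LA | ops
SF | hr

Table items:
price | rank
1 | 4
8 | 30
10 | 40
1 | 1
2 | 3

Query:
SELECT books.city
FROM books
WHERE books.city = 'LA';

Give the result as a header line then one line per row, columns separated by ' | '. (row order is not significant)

== RESULT ==
books.city
LA
LA

Derivation:
After WHERE (2 rows):
books.city | books.dept
LA | ops
LA | ops
After SELECT (2 rows):
books.city
LA
LA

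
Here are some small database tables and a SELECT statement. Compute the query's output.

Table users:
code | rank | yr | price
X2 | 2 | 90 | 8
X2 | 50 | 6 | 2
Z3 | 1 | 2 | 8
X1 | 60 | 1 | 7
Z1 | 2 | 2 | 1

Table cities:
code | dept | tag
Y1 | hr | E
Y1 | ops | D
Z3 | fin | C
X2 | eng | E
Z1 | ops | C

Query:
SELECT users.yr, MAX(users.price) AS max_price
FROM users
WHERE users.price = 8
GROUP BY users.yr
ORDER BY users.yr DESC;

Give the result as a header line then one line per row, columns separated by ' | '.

== RESULT ==
users.yr | max_price
90 | 8
2 | 8

Derivation:
After WHERE (2 rows):
users.code | users.rank | users.yr | users.price
X2 | 2 | 90 | 8
Z3 | 1 | 2 | 8
After GROUP BY (2 rows):
users.yr | max_price
90 | 8
2 | 8
After ORDER BY (2 rows):
users.yr | max_price
90 | 8
2 | 8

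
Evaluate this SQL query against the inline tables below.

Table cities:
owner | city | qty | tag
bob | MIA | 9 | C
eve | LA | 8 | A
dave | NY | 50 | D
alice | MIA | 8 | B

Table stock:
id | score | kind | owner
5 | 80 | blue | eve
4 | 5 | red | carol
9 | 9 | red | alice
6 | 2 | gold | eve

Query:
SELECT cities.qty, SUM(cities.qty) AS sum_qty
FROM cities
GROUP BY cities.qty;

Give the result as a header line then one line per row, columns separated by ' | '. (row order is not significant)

== RESULT ==
cities.qty | sum_qty
9 | 9
8 | 16
50 | 50

Derivation:
After GROUP BY (3 rows):
cities.qty | sum_qty
9 | 9
8 | 16
50 | 50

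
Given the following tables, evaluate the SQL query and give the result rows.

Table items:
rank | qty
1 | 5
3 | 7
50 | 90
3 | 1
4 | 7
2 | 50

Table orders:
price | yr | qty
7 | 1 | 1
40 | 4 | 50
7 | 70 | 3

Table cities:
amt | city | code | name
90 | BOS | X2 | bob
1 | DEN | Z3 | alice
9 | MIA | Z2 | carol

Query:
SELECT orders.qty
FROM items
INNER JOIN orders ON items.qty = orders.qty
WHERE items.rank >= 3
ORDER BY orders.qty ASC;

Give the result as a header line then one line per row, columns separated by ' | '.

After JOIN orders (2 rows):
items.rank | items.qty | orders.price | orders.yr | orders.qty
3 | 1 | 7 | 1 | 1
2 | 50 | 40 | 4 | 50
After WHERE (1 rows):
items.rank | items.qty | orders.price | orders.yr | orders.qty
3 | 1 | 7 | 1 | 1
After SELECT (1 rows):
orders.qty
1
After ORDER BY (1 rows):
orders.qty
1

== RESULT ==
orders.qty
1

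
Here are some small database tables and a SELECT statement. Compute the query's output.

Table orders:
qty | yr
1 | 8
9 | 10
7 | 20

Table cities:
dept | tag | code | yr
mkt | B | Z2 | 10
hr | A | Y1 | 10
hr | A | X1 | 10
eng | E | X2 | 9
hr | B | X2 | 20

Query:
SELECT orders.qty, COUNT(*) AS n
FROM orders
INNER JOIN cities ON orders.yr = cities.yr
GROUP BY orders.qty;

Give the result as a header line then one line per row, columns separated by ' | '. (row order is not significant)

== RESULT ==
orders.qty | n
9 | 3
7 | 1

Derivation:
After JOIN cities (4 rows):
orders.qty | orders.yr | cities.dept | cities.tag | cities.code | cities.yr
9 | 10 | mkt | B | Z2 | 10
9 | 10 | hr | A | Y1 | 10
9 | 10 | hr | A | X1 | 10
7 | 20 | hr | B | X2 | 20
After GROUP BY (2 rows):
orders.qty | n
9 | 3
7 | 1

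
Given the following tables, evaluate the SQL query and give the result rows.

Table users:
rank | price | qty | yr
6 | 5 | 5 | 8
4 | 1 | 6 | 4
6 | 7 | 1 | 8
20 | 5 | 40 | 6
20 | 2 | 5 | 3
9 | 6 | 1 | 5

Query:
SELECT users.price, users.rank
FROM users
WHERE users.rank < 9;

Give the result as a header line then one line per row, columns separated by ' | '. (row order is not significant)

== RESULT ==
users.price | users.rank
5 | 6
1 | 4
7 | 6

Derivation:
After WHERE (3 rows):
users.rank | users.price | users.qty | users.yr
6 | 5 | 5 | 8
4 | 1 | 6 | 4
6 | 7 | 1 | 8
After SELECT (3 rows):
users.price | users.rank
5 | 6
1 | 4
7 | 6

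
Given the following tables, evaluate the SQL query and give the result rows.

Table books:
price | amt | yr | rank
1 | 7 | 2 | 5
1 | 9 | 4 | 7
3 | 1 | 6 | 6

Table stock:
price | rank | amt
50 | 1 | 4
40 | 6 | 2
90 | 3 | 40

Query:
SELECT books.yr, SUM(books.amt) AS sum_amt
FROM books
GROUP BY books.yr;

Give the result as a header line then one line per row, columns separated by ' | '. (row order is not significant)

== RESULT ==
books.yr | sum_amt
2 | 7
4 | 9
6 | 1

Derivation:
After GROUP BY (3 rows):
books.yr | sum_amt
2 | 7
4 | 9
6 | 1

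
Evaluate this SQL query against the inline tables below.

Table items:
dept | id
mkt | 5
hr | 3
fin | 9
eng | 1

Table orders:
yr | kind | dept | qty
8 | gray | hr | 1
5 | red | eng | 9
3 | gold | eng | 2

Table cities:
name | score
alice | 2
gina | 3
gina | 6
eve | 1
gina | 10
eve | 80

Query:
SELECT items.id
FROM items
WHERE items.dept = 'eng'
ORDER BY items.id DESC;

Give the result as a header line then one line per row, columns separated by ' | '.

== RESULT ==
items.id
1

Derivation:
After WHERE (1 rows):
items.dept | items.id
eng | 1
After SELECT (1 rows):
items.id
1
After ORDER BY (1 rows):
items.id
1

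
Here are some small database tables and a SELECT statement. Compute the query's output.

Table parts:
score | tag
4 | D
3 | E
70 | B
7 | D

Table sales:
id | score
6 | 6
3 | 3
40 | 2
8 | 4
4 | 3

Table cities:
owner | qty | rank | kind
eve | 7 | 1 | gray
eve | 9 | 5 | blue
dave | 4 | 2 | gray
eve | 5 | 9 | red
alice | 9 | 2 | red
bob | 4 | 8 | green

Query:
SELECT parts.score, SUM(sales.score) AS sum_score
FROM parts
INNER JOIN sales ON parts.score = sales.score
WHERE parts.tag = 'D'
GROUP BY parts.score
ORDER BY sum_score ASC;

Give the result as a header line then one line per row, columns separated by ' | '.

== RESULT ==
parts.score | sum_score
4 | 4

Derivation:
After JOIN sales (3 rows):
parts.score | parts.tag | sales.id | sales.score
4 | D | 8 | 4
3 | E | 3 | 3
3 | E | 4 | 3
After WHERE (1 rows):
parts.score | parts.tag | sales.id | sales.score
4 | D | 8 | 4
After GROUP BY (1 rows):
parts.score | sum_score
4 | 4
After ORDER BY (1 rows):
parts.score | sum_score
4 | 4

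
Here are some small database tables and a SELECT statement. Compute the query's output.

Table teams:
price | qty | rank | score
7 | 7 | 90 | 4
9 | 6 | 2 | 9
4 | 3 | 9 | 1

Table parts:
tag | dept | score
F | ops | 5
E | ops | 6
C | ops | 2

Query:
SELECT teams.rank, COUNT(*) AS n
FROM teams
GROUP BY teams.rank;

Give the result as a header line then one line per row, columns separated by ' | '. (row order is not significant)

== RESULT ==
teams.rank | n
90 | 1
2 | 1
9 | 1

Derivation:
After GROUP BY (3 rows):
teams.rank | n
90 | 1
2 | 1
9 | 1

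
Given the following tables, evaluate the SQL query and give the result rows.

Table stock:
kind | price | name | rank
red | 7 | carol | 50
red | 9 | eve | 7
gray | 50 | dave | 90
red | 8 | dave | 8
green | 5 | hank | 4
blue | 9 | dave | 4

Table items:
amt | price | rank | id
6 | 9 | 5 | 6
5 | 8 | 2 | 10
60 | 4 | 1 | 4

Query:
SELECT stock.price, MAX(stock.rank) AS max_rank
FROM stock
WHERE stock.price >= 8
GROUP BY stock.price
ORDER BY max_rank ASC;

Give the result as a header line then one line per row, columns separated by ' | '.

After WHERE (4 rows):
stock.kind | stock.price | stock.name | stock.rank
red | 9 | eve | 7
gray | 50 | dave | 90
red | 8 | dave | 8
blue | 9 | dave | 4
After GROUP BY (3 rows):
stock.price | max_rank
9 | 7
50 | 90
8 | 8
After ORDER BY (3 rows):
stock.price | max_rank
9 | 7
8 | 8
50 | 90

== RESULT ==
stock.price | max_rank
9 | 7
8 | 8
50 | 90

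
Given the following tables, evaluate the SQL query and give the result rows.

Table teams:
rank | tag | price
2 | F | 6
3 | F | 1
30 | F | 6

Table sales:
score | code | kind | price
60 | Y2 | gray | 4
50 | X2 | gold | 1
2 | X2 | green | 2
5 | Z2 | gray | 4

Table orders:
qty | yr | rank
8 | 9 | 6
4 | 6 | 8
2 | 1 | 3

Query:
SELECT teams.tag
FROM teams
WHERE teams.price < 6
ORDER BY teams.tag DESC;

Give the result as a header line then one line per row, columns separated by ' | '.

After WHERE (1 rows):
teams.rank | teams.tag | teams.price
3 | F | 1
After SELECT (1 rows):
teams.tag
F
After ORDER BY (1 rows):
teams.tag
F

== RESULT ==
teams.tag
F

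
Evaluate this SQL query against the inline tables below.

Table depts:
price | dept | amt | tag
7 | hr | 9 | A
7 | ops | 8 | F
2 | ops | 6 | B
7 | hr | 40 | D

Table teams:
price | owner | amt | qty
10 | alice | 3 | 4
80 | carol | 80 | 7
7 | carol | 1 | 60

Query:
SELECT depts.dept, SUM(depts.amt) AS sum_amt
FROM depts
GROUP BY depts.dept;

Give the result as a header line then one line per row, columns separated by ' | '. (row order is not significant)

== RESULT ==
depts.dept | sum_amt
hr | 49
ops | 14

Derivation:
After GROUP BY (2 rows):
depts.dept | sum_amt
hr | 49
ops | 14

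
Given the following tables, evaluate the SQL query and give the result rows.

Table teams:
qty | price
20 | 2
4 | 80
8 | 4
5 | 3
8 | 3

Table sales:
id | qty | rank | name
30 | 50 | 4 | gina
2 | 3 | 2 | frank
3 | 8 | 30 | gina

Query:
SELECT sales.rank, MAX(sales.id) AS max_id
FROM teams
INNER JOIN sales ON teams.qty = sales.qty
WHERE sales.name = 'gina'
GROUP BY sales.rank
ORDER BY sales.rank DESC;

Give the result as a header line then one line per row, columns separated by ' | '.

== RESULT ==
sales.rank | max_id
30 | 3

Derivation:
After JOIN sales (2 rows):
teams.qty | teams.price | sales.id | sales.qty | sales.rank | sales.name
8 | 4 | 3 | 8 | 30 | gina
8 | 3 | 3 | 8 | 30 | gina
After WHERE (2 rows):
teams.qty | teams.price | sales.id | sales.qty | sales.rank | sales.name
8 | 4 | 3 | 8 | 30 | gina
8 | 3 | 3 | 8 | 30 | gina
After GROUP BY (1 rows):
sales.rank | max_id
30 | 3
After ORDER BY (1 rows):
sales.rank | max_id
30 | 3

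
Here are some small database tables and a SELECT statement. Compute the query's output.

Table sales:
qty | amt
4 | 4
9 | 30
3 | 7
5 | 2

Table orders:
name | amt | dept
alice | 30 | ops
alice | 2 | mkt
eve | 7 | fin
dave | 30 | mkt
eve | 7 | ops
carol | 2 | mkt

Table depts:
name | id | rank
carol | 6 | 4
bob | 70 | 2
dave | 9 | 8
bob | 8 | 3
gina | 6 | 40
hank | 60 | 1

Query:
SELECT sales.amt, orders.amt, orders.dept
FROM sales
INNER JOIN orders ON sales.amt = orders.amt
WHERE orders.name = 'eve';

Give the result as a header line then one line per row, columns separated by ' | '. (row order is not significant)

== RESULT ==
sales.amt | orders.amt | orders.dept
7 | 7 | fin
7 | 7 | ops

Derivation:
After JOIN orders (6 rows):
sales.qty | sales.amt | orders.name | orders.amt | orders.dept
9 | 30 | alice | 30 | ops
9 | 30 | dave | 30 | mkt
3 | 7 | eve | 7 | fin
3 | 7 | eve | 7 | ops
5 | 2 | alice | 2 | mkt
5 | 2 | carol | 2 | mkt
After WHERE (2 rows):
sales.qty | sales.amt | orders.name | orders.amt | orders.dept
3 | 7 | eve | 7 | fin
3 | 7 | eve | 7 | ops
After SELECT (2 rows):
sales.amt | orders.amt | orders.dept
7 | 7 | fin
7 | 7 | ops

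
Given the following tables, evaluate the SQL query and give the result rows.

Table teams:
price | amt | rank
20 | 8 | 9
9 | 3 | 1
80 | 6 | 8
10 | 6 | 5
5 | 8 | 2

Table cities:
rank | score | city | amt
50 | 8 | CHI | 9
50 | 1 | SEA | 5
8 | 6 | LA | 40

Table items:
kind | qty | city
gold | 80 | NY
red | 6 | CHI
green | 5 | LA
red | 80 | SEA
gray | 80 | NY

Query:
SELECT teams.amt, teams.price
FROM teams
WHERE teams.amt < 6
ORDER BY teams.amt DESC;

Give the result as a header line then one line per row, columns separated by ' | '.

== RESULT ==
teams.amt | teams.price
3 | 9

Derivation:
After WHERE (1 rows):
teams.price | teams.amt | teams.rank
9 | 3 | 1
After SELECT (1 rows):
teams.amt | teams.price
3 | 9
After ORDER BY (1 rows):
teams.amt | teams.price
3 | 9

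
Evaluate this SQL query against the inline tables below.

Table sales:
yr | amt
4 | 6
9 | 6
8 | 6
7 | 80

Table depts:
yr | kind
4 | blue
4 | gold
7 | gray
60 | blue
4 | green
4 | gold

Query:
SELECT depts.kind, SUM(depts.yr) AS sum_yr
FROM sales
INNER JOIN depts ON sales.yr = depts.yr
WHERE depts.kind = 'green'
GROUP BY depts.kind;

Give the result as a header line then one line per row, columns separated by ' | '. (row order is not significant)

After JOIN depts (5 rows):
sales.yr | sales.amt | depts.yr | depts.kind
4 | 6 | 4 | blue
4 | 6 | 4 | gold
4 | 6 | 4 | green
4 | 6 | 4 | gold
7 | 80 | 7 | gray
After WHERE (1 rows):
sales.yr | sales.amt | depts.yr | depts.kind
4 | 6 | 4 | green
After GROUP BY (1 rows):
depts.kind | sum_yr
green | 4

== RESULT ==
depts.kind | sum_yr
green | 4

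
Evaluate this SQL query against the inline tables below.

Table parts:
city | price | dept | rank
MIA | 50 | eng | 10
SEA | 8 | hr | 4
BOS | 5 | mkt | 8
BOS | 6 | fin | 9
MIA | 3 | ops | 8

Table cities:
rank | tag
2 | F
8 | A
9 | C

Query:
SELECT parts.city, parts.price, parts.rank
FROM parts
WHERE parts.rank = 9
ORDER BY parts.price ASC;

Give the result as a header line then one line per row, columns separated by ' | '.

== RESULT ==
parts.city | parts.price | parts.rank
BOS | 6 | 9

Derivation:
After WHERE (1 rows):
parts.city | parts.price | parts.dept | parts.rank
BOS | 6 | fin | 9
After SELECT (1 rows):
parts.city | parts.price | parts.rank
BOS | 6 | 9
After ORDER BY (1 rows):
parts.city | parts.price | parts.rank
BOS | 6 | 9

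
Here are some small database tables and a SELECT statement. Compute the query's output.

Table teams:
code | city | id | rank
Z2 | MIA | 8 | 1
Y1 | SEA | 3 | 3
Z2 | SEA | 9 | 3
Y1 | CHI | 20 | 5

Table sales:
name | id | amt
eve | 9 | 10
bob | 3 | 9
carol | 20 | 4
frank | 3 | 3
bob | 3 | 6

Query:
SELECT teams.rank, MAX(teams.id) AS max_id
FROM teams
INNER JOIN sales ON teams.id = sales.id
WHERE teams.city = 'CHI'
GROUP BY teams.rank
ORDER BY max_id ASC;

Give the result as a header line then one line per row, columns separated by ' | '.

== RESULT ==
teams.rank | max_id
5 | 20

Derivation:
After JOIN sales (5 rows):
teams.code | teams.city | teams.id | teams.rank | sales.name | sales.id | sales.amt
Y1 | SEA | 3 | 3 | bob | 3 | 9
Y1 | SEA | 3 | 3 | frank | 3 | 3
Y1 | SEA | 3 | 3 | bob | 3 | 6
Z2 | SEA | 9 | 3 | eve | 9 | 10
Y1 | CHI | 20 | 5 | carol | 20 | 4
After WHERE (1 rows):
teams.code | teams.city | teams.id | teams.rank | sales.name | sales.id | sales.amt
Y1 | CHI | 20 | 5 | carol | 20 | 4
After GROUP BY (1 rows):
teams.rank | max_id
5 | 20
After ORDER BY (1 rows):
teams.rank | max_id
5 | 20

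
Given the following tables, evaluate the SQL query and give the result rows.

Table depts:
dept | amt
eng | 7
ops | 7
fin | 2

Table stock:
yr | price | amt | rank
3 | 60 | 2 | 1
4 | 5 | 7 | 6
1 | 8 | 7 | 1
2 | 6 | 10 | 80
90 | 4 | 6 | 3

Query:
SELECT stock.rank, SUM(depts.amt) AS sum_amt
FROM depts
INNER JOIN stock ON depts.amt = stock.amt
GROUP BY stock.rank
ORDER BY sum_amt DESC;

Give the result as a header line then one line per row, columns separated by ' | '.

== RESULT ==
stock.rank | sum_amt
1 | 16
6 | 14

Derivation:
After JOIN stock (5 rows):
depts.dept | depts.amt | stock.yr | stock.price | stock.amt | stock.rank
eng | 7 | 4 | 5 | 7 | 6
eng | 7 | 1 | 8 | 7 | 1
ops | 7 | 4 | 5 | 7 | 6
ops | 7 | 1 | 8 | 7 | 1
fin | 2 | 3 | 60 | 2 | 1
After GROUP BY (2 rows):
stock.rank | sum_amt
6 | 14
1 | 16
After ORDER BY (2 rows):
stock.rank | sum_amt
1 | 16
6 | 14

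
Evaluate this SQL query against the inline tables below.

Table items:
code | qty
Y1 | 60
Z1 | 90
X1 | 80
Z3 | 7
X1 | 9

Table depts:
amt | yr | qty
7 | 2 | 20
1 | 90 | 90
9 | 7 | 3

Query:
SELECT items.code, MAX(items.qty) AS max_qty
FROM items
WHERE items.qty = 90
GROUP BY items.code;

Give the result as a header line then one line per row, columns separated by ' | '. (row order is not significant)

== RESULT ==
items.code | max_qty
Z1 | 90

Derivation:
After WHERE (1 rows):
items.code | items.qty
Z1 | 90
After GROUP BY (1 rows):
items.code | max_qty
Z1 | 90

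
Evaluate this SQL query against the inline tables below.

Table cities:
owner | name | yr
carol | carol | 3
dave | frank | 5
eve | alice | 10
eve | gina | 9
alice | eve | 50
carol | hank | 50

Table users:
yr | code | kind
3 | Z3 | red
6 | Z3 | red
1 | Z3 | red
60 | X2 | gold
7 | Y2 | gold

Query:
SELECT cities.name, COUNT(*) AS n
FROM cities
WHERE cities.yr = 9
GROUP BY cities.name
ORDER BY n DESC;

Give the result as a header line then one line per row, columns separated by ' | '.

== RESULT ==
cities.name | n
gina | 1

Derivation:
After WHERE (1 rows):
cities.owner | cities.name | cities.yr
eve | gina | 9
After GROUP BY (1 rows):
cities.name | n
gina | 1
After ORDER BY (1 rows):
cities.name | n
gina | 1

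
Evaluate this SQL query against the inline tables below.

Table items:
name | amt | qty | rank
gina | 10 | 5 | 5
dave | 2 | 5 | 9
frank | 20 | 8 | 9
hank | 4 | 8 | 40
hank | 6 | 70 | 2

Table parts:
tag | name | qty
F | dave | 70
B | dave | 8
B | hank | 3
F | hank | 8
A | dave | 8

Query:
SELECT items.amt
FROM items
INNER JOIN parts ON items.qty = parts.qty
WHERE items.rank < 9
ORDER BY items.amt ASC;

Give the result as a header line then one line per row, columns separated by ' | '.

After JOIN parts (7 rows):
items.name | items.amt | items.qty | items.rank | parts.tag | parts.name | parts.qty
frank | 20 | 8 | 9 | B | dave | 8
frank | 20 | 8 | 9 | F | hank | 8
frank | 20 | 8 | 9 | A | dave | 8
hank | 4 | 8 | 40 | B | dave | 8
hank | 4 | 8 | 40 | F | hank | 8
hank | 4 | 8 | 40 | A | dave | 8
hank | 6 | 70 | 2 | F | dave | 70
After WHERE (1 rows):
items.name | items.amt | items.qty | items.rank | parts.tag | parts.name | parts.qty
hank | 6 | 70 | 2 | F | dave | 70
After SELECT (1 rows):
items.amt
6
After ORDER BY (1 rows):
items.amt
6

== RESULT ==
items.amt
6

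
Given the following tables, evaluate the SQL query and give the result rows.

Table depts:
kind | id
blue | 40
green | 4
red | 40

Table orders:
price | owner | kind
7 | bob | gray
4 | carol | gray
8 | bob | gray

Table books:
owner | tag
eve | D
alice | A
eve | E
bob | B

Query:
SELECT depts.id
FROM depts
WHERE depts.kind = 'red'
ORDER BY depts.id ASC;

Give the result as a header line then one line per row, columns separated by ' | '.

After WHERE (1 rows):
depts.kind | depts.id
red | 40
After SELECT (1 rows):
depts.id
40
After ORDER BY (1 rows):
depts.id
40

== RESULT ==
depts.id
40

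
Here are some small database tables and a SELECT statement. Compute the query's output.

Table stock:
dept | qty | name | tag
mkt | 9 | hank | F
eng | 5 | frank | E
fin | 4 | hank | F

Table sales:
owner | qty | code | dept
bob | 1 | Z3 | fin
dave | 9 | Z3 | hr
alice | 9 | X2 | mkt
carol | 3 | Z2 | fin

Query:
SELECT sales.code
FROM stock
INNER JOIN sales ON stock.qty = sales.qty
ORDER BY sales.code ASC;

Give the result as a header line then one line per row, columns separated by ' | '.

After JOIN sales (2 rows):
stock.dept | stock.qty | stock.name | stock.tag | sales.owner | sales.qty | sales.code | sales.dept
mkt | 9 | hank | F | dave | 9 | Z3 | hr
mkt | 9 | hank | F | alice | 9 | X2 | mkt
After SELECT (2 rows):
sales.code
Z3
X2
After ORDER BY (2 rows):
sales.code
X2
Z3

== RESULT ==
sales.code
X2
Z3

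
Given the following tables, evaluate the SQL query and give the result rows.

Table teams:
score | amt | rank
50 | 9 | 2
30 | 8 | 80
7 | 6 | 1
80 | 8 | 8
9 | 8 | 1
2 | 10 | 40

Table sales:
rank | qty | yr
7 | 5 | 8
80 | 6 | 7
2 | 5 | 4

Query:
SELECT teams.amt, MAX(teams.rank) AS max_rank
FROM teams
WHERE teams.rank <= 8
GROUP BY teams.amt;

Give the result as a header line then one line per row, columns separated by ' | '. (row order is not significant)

After WHERE (4 rows):
teams.score | teams.amt | teams.rank
50 | 9 | 2
7 | 6 | 1
80 | 8 | 8
9 | 8 | 1
After GROUP BY (3 rows):
teams.amt | max_rank
9 | 2
6 | 1
8 | 8

== RESULT ==
teams.amt | max_rank
9 | 2
6 | 1
8 | 8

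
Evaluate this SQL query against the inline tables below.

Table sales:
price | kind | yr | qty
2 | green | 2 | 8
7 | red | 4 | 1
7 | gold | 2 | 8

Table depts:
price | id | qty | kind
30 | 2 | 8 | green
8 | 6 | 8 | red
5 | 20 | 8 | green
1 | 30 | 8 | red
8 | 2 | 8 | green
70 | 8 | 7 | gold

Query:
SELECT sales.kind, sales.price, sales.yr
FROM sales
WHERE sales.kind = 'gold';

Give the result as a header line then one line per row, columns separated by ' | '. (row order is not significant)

== RESULT ==
sales.kind | sales.price | sales.yr
gold | 7 | 2

Derivation:
After WHERE (1 rows):
sales.price | sales.kind | sales.yr | sales.qty
7 | gold | 2 | 8
After SELECT (1 rows):
sales.kind | sales.price | sales.yr
gold | 7 | 2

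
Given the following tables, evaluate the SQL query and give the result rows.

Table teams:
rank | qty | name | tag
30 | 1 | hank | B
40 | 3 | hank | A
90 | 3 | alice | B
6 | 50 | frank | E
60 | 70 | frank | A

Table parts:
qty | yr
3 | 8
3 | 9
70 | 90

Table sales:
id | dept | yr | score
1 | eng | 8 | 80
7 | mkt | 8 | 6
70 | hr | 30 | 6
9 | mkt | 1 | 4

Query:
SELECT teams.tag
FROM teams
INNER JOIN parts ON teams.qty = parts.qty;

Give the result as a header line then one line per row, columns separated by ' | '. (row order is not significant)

== RESULT ==
teams.tag
A
A
B
B
A

Derivation:
After JOIN parts (5 rows):
teams.rank | teams.qty | teams.name | teams.tag | parts.qty | parts.yr
40 | 3 | hank | A | 3 | 8
40 | 3 | hank | A | 3 | 9
90 | 3 | alice | B | 3 | 8
90 | 3 | alice | B | 3 | 9
60 | 70 | frank | A | 70 | 90
After SELECT (5 rows):
teams.tag
A
A
B
B
A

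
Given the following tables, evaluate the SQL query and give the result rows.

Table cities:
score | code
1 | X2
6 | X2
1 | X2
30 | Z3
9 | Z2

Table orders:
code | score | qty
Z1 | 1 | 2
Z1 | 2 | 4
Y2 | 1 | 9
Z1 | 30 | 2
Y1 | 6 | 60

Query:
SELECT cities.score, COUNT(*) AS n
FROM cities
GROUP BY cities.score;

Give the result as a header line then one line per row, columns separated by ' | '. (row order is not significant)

== RESULT ==
cities.score | n
1 | 2
6 | 1
30 | 1
9 | 1

Derivation:
After GROUP BY (4 rows):
cities.score | n
1 | 2
6 | 1
30 | 1
9 | 1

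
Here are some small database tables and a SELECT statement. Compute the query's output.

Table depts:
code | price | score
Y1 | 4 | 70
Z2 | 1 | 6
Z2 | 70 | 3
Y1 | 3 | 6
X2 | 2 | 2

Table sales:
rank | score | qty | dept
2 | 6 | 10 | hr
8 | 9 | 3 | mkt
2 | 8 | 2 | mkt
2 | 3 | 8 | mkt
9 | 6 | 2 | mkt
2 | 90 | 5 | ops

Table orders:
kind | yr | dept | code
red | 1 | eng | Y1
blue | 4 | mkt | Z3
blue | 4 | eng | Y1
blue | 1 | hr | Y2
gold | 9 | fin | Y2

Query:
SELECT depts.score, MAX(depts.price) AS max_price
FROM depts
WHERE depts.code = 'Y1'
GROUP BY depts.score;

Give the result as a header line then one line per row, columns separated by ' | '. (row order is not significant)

After WHERE (2 rows):
depts.code | depts.price | depts.score
Y1 | 4 | 70
Y1 | 3 | 6
After GROUP BY (2 rows):
depts.score | max_price
70 | 4
6 | 3

== RESULT ==
depts.score | max_price
70 | 4
6 | 3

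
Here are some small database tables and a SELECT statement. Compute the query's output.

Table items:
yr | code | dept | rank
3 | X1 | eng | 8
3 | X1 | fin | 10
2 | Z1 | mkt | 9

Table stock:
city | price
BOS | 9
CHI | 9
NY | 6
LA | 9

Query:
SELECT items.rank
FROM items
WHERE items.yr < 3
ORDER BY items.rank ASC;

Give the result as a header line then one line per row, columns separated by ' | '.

== RESULT ==
items.rank
9

Derivation:
After WHERE (1 rows):
items.yr | items.code | items.dept | items.rank
2 | Z1 | mkt | 9
After SELECT (1 rows):
items.rank
9
After ORDER BY (1 rows):
items.rank
9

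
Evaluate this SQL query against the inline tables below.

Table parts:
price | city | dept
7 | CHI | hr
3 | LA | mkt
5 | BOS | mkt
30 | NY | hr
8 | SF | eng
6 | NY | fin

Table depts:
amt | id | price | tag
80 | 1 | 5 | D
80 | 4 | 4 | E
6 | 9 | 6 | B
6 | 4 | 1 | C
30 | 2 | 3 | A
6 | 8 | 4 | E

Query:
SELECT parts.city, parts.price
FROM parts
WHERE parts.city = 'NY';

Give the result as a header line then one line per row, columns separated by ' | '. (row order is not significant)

== RESULT ==
parts.city | parts.price
NY | 30
NY | 6

Derivation:
After WHERE (2 rows):
parts.price | parts.city | parts.dept
30 | NY | hr
6 | NY | fin
After SELECT (2 rows):
parts.city | parts.price
NY | 30
NY | 6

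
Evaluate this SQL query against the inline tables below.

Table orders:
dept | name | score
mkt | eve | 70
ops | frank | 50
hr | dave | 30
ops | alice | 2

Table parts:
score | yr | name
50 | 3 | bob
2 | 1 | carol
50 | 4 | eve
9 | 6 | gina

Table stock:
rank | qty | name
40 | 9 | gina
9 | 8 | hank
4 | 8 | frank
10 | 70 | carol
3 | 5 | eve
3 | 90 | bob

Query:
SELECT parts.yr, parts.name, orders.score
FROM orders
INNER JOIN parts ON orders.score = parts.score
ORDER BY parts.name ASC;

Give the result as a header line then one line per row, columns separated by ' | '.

After JOIN parts (3 rows):
orders.dept | orders.name | orders.score | parts.score | parts.yr | parts.name
ops | frank | 50 | 50 | 3 | bob
ops | frank | 50 | 50 | 4 | eve
ops | alice | 2 | 2 | 1 | carol
After SELECT (3 rows):
parts.yr | parts.name | orders.score
3 | bob | 50
4 | eve | 50
1 | carol | 2
After ORDER BY (3 rows):
parts.yr | parts.name | orders.score
3 | bob | 50
1 | carol | 2
4 | eve | 50

== RESULT ==
parts.yr | parts.name | orders.score
3 | bob | 50
1 | carol | 2
4 | eve | 50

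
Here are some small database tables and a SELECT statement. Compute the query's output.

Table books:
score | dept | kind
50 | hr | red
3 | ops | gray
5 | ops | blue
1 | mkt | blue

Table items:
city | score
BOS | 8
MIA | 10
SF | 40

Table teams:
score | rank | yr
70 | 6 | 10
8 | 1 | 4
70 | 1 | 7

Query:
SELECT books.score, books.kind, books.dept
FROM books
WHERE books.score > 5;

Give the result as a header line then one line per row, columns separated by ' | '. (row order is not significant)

After WHERE (1 rows):
books.score | books.dept | books.kind
50 | hr | red
After SELECT (1 rows):
books.score | books.kind | books.dept
50 | red | hr

== RESULT ==
books.score | books.kind | books.dept
50 | red | hr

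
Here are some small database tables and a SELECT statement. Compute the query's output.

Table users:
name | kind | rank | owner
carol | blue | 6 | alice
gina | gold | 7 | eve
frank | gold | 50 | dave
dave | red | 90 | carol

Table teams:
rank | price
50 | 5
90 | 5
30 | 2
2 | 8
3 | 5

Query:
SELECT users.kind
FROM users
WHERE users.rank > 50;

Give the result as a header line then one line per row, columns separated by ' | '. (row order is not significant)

== RESULT ==
users.kind
red

Derivation:
After WHERE (1 rows):
users.name | users.kind | users.rank | users.owner
dave | red | 90 | carol
After SELECT (1 rows):
users.kind
red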